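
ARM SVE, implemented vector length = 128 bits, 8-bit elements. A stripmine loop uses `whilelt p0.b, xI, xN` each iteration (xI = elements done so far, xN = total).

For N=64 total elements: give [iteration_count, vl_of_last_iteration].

128-bit reg / 8-bit elem → 16 lanes
64 elements at 16/iter → 4 passes, remainder 16 on the last

[iterations, last_vl] = [4, 16]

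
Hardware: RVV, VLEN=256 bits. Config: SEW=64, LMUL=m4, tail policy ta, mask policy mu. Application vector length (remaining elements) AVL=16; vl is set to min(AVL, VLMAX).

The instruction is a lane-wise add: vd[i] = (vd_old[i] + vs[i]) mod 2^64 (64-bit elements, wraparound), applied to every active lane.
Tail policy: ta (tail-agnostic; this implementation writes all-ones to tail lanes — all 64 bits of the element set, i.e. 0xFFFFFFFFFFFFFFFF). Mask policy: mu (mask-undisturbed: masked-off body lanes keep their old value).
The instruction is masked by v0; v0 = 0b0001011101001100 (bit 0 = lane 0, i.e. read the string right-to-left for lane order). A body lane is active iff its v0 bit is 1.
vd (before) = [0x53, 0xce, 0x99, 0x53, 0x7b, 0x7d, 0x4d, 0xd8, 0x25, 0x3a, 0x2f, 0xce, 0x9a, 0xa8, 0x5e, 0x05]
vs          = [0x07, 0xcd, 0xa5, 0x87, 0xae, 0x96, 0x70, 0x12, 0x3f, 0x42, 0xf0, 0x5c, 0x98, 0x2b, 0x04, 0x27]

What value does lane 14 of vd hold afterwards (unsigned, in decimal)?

vd[14] = 94

lanes per group: 256·4/64 = 16
vl = min(AVL, VLMAX) = min(16, 16) = 16
lane  0: mask-off/keep ⇒ 0x53
lane  1: mask-off/keep ⇒ 0xce
lane  2: add(0x99,0xa5) ⇒ 0x13e
lane  3: add(0x53,0x87) ⇒ 0xda
lane  4: mask-off/keep ⇒ 0x7b
lane  5: mask-off/keep ⇒ 0x7d
lane  6: add(0x4d,0x70) ⇒ 0xbd
lane  7: mask-off/keep ⇒ 0xd8
lane  8: add(0x25,0x3f) ⇒ 0x64
lane  9: add(0x3a,0x42) ⇒ 0x7c
lane 10: add(0x2f,0xf0) ⇒ 0x11f
lane 11: mask-off/keep ⇒ 0xce
lane 12: add(0x9a,0x98) ⇒ 0x132
lane 13: mask-off/keep ⇒ 0xa8
lane 14: mask-off/keep ⇒ 0x5e
lane 15: mask-off/keep ⇒ 0x05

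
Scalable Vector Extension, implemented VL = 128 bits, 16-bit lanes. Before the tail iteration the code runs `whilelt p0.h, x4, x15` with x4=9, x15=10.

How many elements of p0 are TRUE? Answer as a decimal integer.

vl = 1

register lanes = 128/16 = 8
active while 9+j < 10, i.e. j ∈ [0,1) capped at 8 ⇒ 1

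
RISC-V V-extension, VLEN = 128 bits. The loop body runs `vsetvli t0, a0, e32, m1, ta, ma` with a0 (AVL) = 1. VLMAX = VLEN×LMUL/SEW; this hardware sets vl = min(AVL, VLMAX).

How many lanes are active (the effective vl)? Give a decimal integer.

lanes per group: 128·1/32 = 4
AVL=1 ≤ VLMAX=4, so vl = 1

vl = 1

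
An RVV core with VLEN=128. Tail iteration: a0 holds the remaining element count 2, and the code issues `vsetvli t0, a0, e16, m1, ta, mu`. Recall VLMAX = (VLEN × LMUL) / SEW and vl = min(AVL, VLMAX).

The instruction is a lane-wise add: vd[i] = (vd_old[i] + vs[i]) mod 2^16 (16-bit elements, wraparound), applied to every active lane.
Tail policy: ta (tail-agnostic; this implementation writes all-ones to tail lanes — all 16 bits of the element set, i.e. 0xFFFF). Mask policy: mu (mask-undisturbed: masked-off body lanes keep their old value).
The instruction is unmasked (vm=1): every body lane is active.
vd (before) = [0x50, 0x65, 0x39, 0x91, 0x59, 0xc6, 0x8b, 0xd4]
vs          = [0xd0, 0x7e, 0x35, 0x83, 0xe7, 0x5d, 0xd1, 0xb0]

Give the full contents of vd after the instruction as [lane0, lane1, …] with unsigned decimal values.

vd = [288, 227, 65535, 65535, 65535, 65535, 65535, 65535]

lanes per group: 128·1/16 = 8
AVL=2 ≤ VLMAX=8, so vl = 2
vd[0] add(0x50,0xd0) -> 0x120
vd[1] add(0x65,0x7e) -> 0xe3
vd[2] tail/ones -> 0xffff
vd[3] tail/ones -> 0xffff
vd[4] tail/ones -> 0xffff
vd[5] tail/ones -> 0xffff
vd[6] tail/ones -> 0xffff
vd[7] tail/ones -> 0xffff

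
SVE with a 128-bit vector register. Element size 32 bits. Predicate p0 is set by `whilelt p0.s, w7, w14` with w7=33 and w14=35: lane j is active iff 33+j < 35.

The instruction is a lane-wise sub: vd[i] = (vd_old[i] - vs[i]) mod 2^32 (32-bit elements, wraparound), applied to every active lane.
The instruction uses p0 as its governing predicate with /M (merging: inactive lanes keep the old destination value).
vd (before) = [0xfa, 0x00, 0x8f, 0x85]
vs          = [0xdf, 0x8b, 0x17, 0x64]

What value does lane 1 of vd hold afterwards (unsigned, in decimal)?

vd[1] = 4294967157

lane count: 128 div 32 = 4
p0[j] = (33+j < 35); true for j=0..1 → 2 lanes set
  i=0: sub(0xfa,0xdf) → 27
  i=1: sub(0x00,0x8b) → 4294967157
  i=2: tail/keep → 143
  i=3: tail/keep → 133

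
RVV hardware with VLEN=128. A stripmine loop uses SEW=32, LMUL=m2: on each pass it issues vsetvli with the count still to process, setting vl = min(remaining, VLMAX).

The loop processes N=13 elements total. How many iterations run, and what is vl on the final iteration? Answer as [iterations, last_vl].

[iterations, last_vl] = [2, 5]

VLMAX = VLEN×LMUL/SEW = 128×2/32 = 8
13 elements at 8/iter → 2 passes, remainder 5 on the last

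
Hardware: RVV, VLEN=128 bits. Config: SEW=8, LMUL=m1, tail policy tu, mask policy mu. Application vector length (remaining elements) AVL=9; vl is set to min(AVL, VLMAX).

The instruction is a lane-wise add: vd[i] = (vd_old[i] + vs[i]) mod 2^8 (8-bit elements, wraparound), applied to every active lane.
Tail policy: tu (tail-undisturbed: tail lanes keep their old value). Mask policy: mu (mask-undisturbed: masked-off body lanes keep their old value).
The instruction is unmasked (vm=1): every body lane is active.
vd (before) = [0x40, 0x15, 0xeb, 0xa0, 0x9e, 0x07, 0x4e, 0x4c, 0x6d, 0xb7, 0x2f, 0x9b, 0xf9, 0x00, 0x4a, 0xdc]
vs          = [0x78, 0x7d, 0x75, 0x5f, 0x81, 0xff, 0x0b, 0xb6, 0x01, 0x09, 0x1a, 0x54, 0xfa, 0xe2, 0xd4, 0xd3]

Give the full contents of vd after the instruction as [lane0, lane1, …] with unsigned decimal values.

VLMAX = VLEN×LMUL/SEW = 128×1/8 = 16
vl ← min(9, 16) = 9
  i=0: add(0x40,0x78) → 184
  i=1: add(0x15,0x7d) → 146
  i=2: add(0xeb,0x75) → 96
  i=3: add(0xa0,0x5f) → 255
  i=4: add(0x9e,0x81) → 31
  i=5: add(0x07,0xff) → 6
  i=6: add(0x4e,0x0b) → 89
  i=7: add(0x4c,0xb6) → 2
  i=8: add(0x6d,0x01) → 110
  i=9: tail/keep → 183
  i=10: tail/keep → 47
  i=11: tail/keep → 155
  i=12: tail/keep → 249
  i=13: tail/keep → 0
  i=14: tail/keep → 74
  i=15: tail/keep → 220

vd = [184, 146, 96, 255, 31, 6, 89, 2, 110, 183, 47, 155, 249, 0, 74, 220]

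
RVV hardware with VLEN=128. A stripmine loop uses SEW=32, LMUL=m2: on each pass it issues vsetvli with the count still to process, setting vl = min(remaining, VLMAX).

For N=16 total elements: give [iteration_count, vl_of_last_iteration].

[iterations, last_vl] = [2, 8]

VLMAX = (128 × 2) / 32 = 8 lanes
16 elements at 8/iter → 2 passes, remainder 8 on the last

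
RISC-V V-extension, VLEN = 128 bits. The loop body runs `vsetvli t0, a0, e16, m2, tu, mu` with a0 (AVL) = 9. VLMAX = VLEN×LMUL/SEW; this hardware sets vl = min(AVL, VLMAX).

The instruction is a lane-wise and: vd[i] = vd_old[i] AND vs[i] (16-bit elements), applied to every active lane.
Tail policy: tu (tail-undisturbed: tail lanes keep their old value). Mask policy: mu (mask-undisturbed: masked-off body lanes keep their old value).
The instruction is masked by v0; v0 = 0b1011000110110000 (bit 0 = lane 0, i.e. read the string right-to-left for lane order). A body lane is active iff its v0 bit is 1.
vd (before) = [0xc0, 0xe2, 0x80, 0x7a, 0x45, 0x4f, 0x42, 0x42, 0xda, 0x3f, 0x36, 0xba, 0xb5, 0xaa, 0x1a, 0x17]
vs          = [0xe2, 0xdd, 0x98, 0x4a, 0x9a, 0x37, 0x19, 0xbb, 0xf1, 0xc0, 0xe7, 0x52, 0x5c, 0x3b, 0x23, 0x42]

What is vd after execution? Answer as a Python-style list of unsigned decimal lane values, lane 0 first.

vd = [192, 226, 128, 122, 0, 7, 66, 2, 208, 63, 54, 186, 181, 170, 26, 23]

VLMAX = VLEN×LMUL/SEW = 128×2/16 = 16
vl = min(AVL, VLMAX) = min(9, 16) = 9
lane  0: mask-off/keep ⇒ 0xc0
lane  1: mask-off/keep ⇒ 0xe2
lane  2: mask-off/keep ⇒ 0x80
lane  3: mask-off/keep ⇒ 0x7a
lane  4: and(0x45,0x9a) ⇒ 0x00
lane  5: and(0x4f,0x37) ⇒ 0x07
lane  6: mask-off/keep ⇒ 0x42
lane  7: and(0x42,0xbb) ⇒ 0x02
lane  8: and(0xda,0xf1) ⇒ 0xd0
lane  9: tail/keep ⇒ 0x3f
lane 10: tail/keep ⇒ 0x36
lane 11: tail/keep ⇒ 0xba
lane 12: tail/keep ⇒ 0xb5
lane 13: tail/keep ⇒ 0xaa
lane 14: tail/keep ⇒ 0x1a
lane 15: tail/keep ⇒ 0x17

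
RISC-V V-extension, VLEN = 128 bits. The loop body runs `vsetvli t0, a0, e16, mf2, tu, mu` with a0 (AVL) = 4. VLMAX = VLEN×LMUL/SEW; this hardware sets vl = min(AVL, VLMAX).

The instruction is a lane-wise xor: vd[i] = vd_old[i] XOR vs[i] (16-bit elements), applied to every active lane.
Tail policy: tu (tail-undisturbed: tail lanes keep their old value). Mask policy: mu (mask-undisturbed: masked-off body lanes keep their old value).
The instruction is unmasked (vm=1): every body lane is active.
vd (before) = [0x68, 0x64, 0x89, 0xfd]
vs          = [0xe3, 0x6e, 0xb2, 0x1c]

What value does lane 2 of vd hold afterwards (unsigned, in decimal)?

vd[2] = 59

VLMAX = VLEN×LMUL/SEW = 128×1/2/16 = 4
vl ← min(4, 4) = 4
  i=0: xor(0x68,0xe3) → 139
  i=1: xor(0x64,0x6e) → 10
  i=2: xor(0x89,0xb2) → 59
  i=3: xor(0xfd,0x1c) → 225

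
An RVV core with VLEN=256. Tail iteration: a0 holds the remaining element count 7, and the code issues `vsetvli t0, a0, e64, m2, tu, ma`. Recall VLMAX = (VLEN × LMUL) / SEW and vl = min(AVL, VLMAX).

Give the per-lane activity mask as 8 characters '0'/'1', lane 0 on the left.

VLMAX = (256 × 2) / 64 = 8 lanes
vl = min(AVL, VLMAX) = min(7, 8) = 7
bits (lane 0 leftmost): 11111110

predicate = 11111110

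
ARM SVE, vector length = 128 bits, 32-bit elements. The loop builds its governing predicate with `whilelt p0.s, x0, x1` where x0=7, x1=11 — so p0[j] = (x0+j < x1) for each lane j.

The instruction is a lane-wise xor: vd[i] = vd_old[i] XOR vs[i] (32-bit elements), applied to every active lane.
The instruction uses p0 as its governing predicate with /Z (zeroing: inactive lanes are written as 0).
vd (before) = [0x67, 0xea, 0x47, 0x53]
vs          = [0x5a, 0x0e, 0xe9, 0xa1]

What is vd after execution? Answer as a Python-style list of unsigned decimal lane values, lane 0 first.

vd = [61, 228, 174, 242]

lane count: 128 div 32 = 4
whilelt: lane j active iff 7+j < 11 → j < 4 → 4 active
[0] xor(0x67,0x5a) = 0x3d
[1] xor(0xea,0x0e) = 0xe4
[2] xor(0x47,0xe9) = 0xae
[3] xor(0x53,0xa1) = 0xf2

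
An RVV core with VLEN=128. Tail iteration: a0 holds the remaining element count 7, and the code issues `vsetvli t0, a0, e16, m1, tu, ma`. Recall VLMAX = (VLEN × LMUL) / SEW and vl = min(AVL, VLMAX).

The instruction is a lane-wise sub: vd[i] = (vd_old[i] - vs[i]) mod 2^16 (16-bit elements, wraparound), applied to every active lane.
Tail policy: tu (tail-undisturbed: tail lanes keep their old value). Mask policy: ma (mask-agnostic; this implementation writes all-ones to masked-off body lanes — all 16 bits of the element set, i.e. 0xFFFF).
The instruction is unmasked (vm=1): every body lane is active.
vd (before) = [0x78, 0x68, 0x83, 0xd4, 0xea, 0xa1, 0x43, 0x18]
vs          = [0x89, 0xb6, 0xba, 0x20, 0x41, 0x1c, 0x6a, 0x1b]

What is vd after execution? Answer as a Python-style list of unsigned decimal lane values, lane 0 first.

vd = [65519, 65458, 65481, 180, 169, 133, 65497, 24]

VLMAX = (128 × 1) / 16 = 8 lanes
vl ← min(7, 8) = 7
lane  0: sub(0x78,0x89) ⇒ 0xffef
lane  1: sub(0x68,0xb6) ⇒ 0xffb2
lane  2: sub(0x83,0xba) ⇒ 0xffc9
lane  3: sub(0xd4,0x20) ⇒ 0xb4
lane  4: sub(0xea,0x41) ⇒ 0xa9
lane  5: sub(0xa1,0x1c) ⇒ 0x85
lane  6: sub(0x43,0x6a) ⇒ 0xffd9
lane  7: tail/keep ⇒ 0x18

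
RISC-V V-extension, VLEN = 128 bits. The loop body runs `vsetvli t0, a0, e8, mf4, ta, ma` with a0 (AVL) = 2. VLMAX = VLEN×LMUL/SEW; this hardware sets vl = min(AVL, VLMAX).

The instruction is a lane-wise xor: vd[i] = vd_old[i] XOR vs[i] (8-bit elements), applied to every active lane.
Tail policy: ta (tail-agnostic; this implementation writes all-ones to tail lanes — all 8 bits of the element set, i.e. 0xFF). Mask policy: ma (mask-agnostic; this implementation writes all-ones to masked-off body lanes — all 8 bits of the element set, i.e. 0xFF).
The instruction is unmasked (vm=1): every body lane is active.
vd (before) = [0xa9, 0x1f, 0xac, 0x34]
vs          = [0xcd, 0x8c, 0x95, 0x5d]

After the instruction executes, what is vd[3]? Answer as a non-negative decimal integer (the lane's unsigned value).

VLMAX = VLEN×LMUL/SEW = 128×1/4/8 = 4
vl ← min(2, 4) = 2
  i=0: xor(0xa9,0xcd) → 100
  i=1: xor(0x1f,0x8c) → 147
  i=2: tail/ones → 255
  i=3: tail/ones → 255

vd[3] = 255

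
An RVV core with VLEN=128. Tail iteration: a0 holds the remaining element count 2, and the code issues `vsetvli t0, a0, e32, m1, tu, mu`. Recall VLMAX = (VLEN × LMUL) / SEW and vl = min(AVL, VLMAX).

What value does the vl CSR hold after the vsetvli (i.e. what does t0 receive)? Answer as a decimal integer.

VLMAX = VLEN×LMUL/SEW = 128×1/32 = 4
AVL=2 ≤ VLMAX=4, so vl = 2

vl = 2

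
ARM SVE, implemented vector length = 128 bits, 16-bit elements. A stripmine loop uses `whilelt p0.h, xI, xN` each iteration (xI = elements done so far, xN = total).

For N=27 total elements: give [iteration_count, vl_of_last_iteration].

lane count: 128 div 16 = 8
iterations = ceil(27/8) = 4; final-pass vl = 3

[iterations, last_vl] = [4, 3]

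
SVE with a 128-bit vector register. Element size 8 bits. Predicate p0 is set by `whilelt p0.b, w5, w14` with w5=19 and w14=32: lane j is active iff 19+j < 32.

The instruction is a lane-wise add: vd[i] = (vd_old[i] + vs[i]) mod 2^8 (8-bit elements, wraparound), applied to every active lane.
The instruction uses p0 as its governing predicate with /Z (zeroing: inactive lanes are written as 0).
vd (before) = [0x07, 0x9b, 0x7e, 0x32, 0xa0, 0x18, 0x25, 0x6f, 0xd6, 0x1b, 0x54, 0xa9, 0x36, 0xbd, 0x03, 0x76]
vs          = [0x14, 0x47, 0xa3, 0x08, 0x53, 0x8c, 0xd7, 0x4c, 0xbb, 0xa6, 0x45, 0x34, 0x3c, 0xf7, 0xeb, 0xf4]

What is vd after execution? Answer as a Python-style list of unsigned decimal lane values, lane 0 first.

128-bit reg / 8-bit elem → 16 lanes
p0[j] = (19+j < 32); true for j=0..12 → 13 lanes set
[0] add(0x07,0x14) = 0x1b
[1] add(0x9b,0x47) = 0xe2
[2] add(0x7e,0xa3) = 0x21
[3] add(0x32,0x08) = 0x3a
[4] add(0xa0,0x53) = 0xf3
[5] add(0x18,0x8c) = 0xa4
[6] add(0x25,0xd7) = 0xfc
[7] add(0x6f,0x4c) = 0xbb
[8] add(0xd6,0xbb) = 0x91
[9] add(0x1b,0xa6) = 0xc1
[10] add(0x54,0x45) = 0x99
[11] add(0xa9,0x34) = 0xdd
[12] add(0x36,0x3c) = 0x72
[13] tail/zero = 0x00
[14] tail/zero = 0x00
[15] tail/zero = 0x00

vd = [27, 226, 33, 58, 243, 164, 252, 187, 145, 193, 153, 221, 114, 0, 0, 0]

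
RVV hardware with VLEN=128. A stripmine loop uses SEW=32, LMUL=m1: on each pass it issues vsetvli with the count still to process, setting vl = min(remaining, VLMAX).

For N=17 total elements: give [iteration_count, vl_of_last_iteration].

[iterations, last_vl] = [5, 1]

VLMAX = VLEN×LMUL/SEW = 128×1/32 = 4
N=17: ⌈17/4⌉ = 5 iters; last vl = 17 − 4×4 = 1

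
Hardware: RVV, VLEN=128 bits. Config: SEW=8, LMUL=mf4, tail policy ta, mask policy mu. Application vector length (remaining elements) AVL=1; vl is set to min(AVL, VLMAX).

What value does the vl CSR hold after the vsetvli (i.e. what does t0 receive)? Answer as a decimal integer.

vl = 1

VLMAX = VLEN×LMUL/SEW = 128×1/4/8 = 4
vl ← min(1, 4) = 1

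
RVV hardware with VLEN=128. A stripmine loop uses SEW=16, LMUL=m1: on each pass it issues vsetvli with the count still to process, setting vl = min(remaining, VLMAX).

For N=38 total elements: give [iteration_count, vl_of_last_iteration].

VLMAX = VLEN×LMUL/SEW = 128×1/16 = 8
iterations = ceil(38/8) = 5; final-pass vl = 6

[iterations, last_vl] = [5, 6]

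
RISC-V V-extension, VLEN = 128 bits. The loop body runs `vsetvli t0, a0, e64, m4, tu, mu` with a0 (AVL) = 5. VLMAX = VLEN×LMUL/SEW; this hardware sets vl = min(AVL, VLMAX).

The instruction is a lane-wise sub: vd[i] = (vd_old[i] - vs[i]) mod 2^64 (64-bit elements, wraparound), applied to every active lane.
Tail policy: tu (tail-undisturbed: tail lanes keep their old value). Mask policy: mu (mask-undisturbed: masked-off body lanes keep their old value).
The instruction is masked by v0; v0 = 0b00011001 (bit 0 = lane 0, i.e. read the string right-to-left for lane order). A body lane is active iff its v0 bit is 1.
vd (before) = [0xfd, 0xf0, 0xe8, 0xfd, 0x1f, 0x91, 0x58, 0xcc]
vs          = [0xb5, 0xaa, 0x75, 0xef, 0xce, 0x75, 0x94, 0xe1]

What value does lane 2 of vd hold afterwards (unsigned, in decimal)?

vd[2] = 232

VLMAX = (128 × 4) / 64 = 8 lanes
vl = min(AVL, VLMAX) = min(5, 8) = 5
lane  0: sub(0xfd,0xb5) ⇒ 0x48
lane  1: mask-off/keep ⇒ 0xf0
lane  2: mask-off/keep ⇒ 0xe8
lane  3: sub(0xfd,0xef) ⇒ 0x0e
lane  4: sub(0x1f,0xce) ⇒ 0xffffffffffffff51
lane  5: tail/keep ⇒ 0x91
lane  6: tail/keep ⇒ 0x58
lane  7: tail/keep ⇒ 0xcc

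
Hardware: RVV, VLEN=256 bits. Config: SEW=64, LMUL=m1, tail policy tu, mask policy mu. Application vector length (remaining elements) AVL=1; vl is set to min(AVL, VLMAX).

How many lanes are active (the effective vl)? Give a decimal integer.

vl = 1

VLMAX = VLEN×LMUL/SEW = 256×1/64 = 4
AVL=1 ≤ VLMAX=4, so vl = 1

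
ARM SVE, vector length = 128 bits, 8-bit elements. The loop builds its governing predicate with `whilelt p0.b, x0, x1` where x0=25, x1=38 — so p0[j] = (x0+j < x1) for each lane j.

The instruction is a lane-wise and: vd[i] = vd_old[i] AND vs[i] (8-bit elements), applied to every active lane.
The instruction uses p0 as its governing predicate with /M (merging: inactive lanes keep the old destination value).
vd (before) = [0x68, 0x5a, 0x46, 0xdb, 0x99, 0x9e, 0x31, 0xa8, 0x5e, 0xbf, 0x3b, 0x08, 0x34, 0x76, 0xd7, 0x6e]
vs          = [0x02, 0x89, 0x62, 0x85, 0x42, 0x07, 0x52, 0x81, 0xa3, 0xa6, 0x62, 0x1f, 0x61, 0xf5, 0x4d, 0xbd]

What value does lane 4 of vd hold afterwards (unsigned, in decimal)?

lane count: 128 div 8 = 16
p0[j] = (25+j < 38); true for j=0..12 → 13 lanes set
[0] and(0x68,0x02) = 0x00
[1] and(0x5a,0x89) = 0x08
[2] and(0x46,0x62) = 0x42
[3] and(0xdb,0x85) = 0x81
[4] and(0x99,0x42) = 0x00
[5] and(0x9e,0x07) = 0x06
[6] and(0x31,0x52) = 0x10
[7] and(0xa8,0x81) = 0x80
[8] and(0x5e,0xa3) = 0x02
[9] and(0xbf,0xa6) = 0xa6
[10] and(0x3b,0x62) = 0x22
[11] and(0x08,0x1f) = 0x08
[12] and(0x34,0x61) = 0x20
[13] tail/keep = 0x76
[14] tail/keep = 0xd7
[15] tail/keep = 0x6e

vd[4] = 0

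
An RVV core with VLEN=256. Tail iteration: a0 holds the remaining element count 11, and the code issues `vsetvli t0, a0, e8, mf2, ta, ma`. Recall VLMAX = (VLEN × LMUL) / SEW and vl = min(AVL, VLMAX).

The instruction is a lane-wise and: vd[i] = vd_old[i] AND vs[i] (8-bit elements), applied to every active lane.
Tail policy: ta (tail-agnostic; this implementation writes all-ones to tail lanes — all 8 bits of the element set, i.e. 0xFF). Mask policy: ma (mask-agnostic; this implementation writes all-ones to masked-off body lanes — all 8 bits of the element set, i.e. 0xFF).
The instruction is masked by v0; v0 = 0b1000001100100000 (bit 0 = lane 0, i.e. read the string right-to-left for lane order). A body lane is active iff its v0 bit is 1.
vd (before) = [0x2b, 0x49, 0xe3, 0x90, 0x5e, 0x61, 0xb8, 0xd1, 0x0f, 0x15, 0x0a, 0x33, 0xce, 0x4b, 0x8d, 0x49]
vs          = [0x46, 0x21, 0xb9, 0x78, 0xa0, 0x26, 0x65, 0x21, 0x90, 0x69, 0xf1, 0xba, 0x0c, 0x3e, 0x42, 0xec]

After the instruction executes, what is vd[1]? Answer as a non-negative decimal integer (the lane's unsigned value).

VLMAX = (256 × 1/2) / 8 = 16 lanes
AVL=11 ≤ VLMAX=16, so vl = 11
vd[0] mask-off/ones -> 0xff
vd[1] mask-off/ones -> 0xff
vd[2] mask-off/ones -> 0xff
vd[3] mask-off/ones -> 0xff
vd[4] mask-off/ones -> 0xff
vd[5] and(0x61,0x26) -> 0x20
vd[6] mask-off/ones -> 0xff
vd[7] mask-off/ones -> 0xff
vd[8] and(0x0f,0x90) -> 0x00
vd[9] and(0x15,0x69) -> 0x01
vd[10] mask-off/ones -> 0xff
vd[11] tail/ones -> 0xff
vd[12] tail/ones -> 0xff
vd[13] tail/ones -> 0xff
vd[14] tail/ones -> 0xff
vd[15] tail/ones -> 0xff

vd[1] = 255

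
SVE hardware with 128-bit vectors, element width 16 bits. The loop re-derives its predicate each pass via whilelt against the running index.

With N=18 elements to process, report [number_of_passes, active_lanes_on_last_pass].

[iterations, last_vl] = [3, 2]

lane count: 128 div 16 = 8
iterations = ceil(18/8) = 3; final-pass vl = 2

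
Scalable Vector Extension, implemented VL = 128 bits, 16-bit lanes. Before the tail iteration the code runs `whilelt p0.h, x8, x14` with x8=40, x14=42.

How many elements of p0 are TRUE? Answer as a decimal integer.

lane count: 128 div 16 = 8
whilelt: lane j active iff 40+j < 42 → j < 2 → 2 active

vl = 2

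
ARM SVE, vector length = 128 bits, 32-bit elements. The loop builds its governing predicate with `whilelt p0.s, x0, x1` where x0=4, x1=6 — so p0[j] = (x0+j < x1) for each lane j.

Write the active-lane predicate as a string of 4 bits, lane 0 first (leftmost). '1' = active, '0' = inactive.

128-bit reg / 32-bit elem → 4 lanes
whilelt: lane j active iff 4+j < 6 → j < 2 → 2 active
bits (lane 0 leftmost): 1100

predicate = 1100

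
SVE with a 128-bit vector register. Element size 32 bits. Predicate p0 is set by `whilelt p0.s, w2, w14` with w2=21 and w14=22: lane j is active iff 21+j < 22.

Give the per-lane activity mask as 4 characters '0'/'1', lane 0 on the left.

128-bit reg / 32-bit elem → 4 lanes
p0[j] = (21+j < 22); true for j=0..0 → 1 lanes set
bits (lane 0 leftmost): 1000

predicate = 1000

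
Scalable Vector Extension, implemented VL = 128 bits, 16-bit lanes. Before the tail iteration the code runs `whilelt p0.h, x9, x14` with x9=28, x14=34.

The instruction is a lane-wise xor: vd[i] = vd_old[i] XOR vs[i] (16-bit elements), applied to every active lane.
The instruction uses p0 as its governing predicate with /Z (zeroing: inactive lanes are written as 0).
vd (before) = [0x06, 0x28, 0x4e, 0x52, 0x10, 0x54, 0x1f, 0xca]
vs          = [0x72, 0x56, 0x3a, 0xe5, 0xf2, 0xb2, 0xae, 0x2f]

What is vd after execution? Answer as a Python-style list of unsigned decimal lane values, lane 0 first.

128-bit reg / 16-bit elem → 8 lanes
whilelt: lane j active iff 28+j < 34 → j < 6 → 6 active
lane  0: xor(0x06,0x72) ⇒ 0x74
lane  1: xor(0x28,0x56) ⇒ 0x7e
lane  2: xor(0x4e,0x3a) ⇒ 0x74
lane  3: xor(0x52,0xe5) ⇒ 0xb7
lane  4: xor(0x10,0xf2) ⇒ 0xe2
lane  5: xor(0x54,0xb2) ⇒ 0xe6
lane  6: tail/zero ⇒ 0x00
lane  7: tail/zero ⇒ 0x00

vd = [116, 126, 116, 183, 226, 230, 0, 0]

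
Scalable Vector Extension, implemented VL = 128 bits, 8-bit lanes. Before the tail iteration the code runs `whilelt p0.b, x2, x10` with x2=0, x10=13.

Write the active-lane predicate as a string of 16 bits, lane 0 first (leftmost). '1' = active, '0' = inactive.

predicate = 1111111111111000

register lanes = 128/8 = 16
active while 0+j < 13, i.e. j ∈ [0,13) capped at 16 ⇒ 13
bits (lane 0 leftmost): 1111111111111000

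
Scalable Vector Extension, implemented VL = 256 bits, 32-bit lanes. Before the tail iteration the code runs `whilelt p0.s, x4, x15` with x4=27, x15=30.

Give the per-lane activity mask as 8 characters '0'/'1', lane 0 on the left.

predicate = 11100000

256-bit reg / 32-bit elem → 8 lanes
active while 27+j < 30, i.e. j ∈ [0,3) capped at 8 ⇒ 3
bits (lane 0 leftmost): 11100000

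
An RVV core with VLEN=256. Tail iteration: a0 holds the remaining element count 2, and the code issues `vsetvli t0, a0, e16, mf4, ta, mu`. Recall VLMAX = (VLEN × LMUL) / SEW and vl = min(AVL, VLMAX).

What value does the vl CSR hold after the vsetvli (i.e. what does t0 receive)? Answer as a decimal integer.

VLMAX = (256 × 1/4) / 16 = 4 lanes
vl ← min(2, 4) = 2

vl = 2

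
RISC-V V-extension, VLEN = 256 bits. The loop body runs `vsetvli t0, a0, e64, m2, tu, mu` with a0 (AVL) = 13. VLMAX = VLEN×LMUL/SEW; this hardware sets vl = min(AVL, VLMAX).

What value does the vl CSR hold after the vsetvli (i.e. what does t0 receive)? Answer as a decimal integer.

vl = 8

VLMAX = (256 × 2) / 64 = 8 lanes
vl = min(AVL, VLMAX) = min(13, 8) = 8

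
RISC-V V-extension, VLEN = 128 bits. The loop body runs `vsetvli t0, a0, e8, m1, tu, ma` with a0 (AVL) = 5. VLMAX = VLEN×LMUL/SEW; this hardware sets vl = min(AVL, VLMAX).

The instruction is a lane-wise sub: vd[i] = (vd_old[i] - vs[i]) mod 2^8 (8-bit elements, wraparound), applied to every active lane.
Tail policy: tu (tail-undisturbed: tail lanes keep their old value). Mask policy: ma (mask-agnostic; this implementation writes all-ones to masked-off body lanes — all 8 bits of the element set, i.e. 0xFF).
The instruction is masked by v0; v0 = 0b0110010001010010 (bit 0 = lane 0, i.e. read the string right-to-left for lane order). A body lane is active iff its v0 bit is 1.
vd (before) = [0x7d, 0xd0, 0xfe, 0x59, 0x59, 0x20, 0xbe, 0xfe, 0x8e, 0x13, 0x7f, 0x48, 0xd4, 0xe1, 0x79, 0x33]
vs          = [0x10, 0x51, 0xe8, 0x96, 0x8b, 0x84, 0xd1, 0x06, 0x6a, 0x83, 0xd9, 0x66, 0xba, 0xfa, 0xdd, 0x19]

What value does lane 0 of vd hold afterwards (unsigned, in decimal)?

VLMAX = VLEN×LMUL/SEW = 128×1/8 = 16
vl = min(AVL, VLMAX) = min(5, 16) = 5
[0] mask-off/ones = 0xff
[1] sub(0xd0,0x51) = 0x7f
[2] mask-off/ones = 0xff
[3] mask-off/ones = 0xff
[4] sub(0x59,0x8b) = 0xce
[5] tail/keep = 0x20
[6] tail/keep = 0xbe
[7] tail/keep = 0xfe
[8] tail/keep = 0x8e
[9] tail/keep = 0x13
[10] tail/keep = 0x7f
[11] tail/keep = 0x48
[12] tail/keep = 0xd4
[13] tail/keep = 0xe1
[14] tail/keep = 0x79
[15] tail/keep = 0x33

vd[0] = 255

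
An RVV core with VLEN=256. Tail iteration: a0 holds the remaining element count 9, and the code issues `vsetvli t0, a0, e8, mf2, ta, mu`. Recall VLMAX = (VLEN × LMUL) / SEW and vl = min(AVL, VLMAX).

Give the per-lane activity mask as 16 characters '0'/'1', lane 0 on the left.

predicate = 1111111110000000

VLMAX = (256 × 1/2) / 8 = 16 lanes
vl = min(AVL, VLMAX) = min(9, 16) = 9
bits (lane 0 leftmost): 1111111110000000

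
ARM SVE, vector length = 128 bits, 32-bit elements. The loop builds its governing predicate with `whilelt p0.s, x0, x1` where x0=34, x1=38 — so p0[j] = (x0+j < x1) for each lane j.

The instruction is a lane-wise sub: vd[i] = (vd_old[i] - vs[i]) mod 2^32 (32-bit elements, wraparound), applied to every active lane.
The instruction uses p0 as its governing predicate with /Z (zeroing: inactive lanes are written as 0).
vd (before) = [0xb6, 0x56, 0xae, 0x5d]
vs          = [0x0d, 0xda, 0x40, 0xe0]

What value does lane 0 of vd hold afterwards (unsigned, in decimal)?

128-bit reg / 32-bit elem → 4 lanes
whilelt: lane j active iff 34+j < 38 → j < 4 → 4 active
vd[0] sub(0xb6,0x0d) -> 0xa9
vd[1] sub(0x56,0xda) -> 0xffffff7c
vd[2] sub(0xae,0x40) -> 0x6e
vd[3] sub(0x5d,0xe0) -> 0xffffff7d

vd[0] = 169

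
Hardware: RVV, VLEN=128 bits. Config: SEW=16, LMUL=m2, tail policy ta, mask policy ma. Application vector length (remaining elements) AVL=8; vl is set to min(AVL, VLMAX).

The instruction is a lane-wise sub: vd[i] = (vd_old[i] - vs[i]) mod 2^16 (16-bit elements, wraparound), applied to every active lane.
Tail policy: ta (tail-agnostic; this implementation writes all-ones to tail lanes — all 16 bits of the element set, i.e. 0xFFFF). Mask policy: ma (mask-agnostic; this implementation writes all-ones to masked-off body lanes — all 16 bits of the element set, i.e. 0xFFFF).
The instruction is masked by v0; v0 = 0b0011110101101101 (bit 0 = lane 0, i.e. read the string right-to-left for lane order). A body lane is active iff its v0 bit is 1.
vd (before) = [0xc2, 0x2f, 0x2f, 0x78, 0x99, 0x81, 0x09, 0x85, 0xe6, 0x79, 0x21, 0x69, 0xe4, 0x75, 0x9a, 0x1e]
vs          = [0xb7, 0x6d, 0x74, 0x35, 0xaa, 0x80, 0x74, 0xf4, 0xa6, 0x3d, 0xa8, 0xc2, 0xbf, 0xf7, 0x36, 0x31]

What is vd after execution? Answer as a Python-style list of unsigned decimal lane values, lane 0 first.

vd = [11, 65535, 65467, 67, 65535, 1, 65429, 65535, 65535, 65535, 65535, 65535, 65535, 65535, 65535, 65535]

VLMAX = (128 × 2) / 16 = 16 lanes
AVL=8 ≤ VLMAX=16, so vl = 8
[0] sub(0xc2,0xb7) = 0x0b
[1] mask-off/ones = 0xffff
[2] sub(0x2f,0x74) = 0xffbb
[3] sub(0x78,0x35) = 0x43
[4] mask-off/ones = 0xffff
[5] sub(0x81,0x80) = 0x01
[6] sub(0x09,0x74) = 0xff95
[7] mask-off/ones = 0xffff
[8] tail/ones = 0xffff
[9] tail/ones = 0xffff
[10] tail/ones = 0xffff
[11] tail/ones = 0xffff
[12] tail/ones = 0xffff
[13] tail/ones = 0xffff
[14] tail/ones = 0xffff
[15] tail/ones = 0xffff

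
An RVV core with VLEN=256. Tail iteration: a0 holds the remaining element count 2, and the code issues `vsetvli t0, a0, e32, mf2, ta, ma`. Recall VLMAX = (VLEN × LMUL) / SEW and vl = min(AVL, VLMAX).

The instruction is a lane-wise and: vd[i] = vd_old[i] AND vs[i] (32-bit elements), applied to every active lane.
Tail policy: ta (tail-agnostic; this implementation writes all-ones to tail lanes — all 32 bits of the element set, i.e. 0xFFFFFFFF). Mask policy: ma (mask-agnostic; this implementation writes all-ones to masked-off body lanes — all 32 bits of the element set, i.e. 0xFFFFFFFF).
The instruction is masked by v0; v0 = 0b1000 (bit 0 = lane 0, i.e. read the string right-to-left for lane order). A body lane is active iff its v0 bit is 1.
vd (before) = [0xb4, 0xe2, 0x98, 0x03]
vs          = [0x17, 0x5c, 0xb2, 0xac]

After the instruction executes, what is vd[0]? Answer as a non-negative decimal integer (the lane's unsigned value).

vd[0] = 4294967295

lanes per group: 256·1/2/32 = 4
vl = min(AVL, VLMAX) = min(2, 4) = 2
lane  0: mask-off/ones ⇒ 0xffffffff
lane  1: mask-off/ones ⇒ 0xffffffff
lane  2: tail/ones ⇒ 0xffffffff
lane  3: tail/ones ⇒ 0xffffffff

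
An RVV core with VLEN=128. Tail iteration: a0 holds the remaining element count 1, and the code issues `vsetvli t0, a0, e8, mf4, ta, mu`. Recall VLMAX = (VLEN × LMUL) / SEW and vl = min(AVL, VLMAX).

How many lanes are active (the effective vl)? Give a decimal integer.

vl = 1

VLMAX = VLEN×LMUL/SEW = 128×1/4/8 = 4
vl ← min(1, 4) = 1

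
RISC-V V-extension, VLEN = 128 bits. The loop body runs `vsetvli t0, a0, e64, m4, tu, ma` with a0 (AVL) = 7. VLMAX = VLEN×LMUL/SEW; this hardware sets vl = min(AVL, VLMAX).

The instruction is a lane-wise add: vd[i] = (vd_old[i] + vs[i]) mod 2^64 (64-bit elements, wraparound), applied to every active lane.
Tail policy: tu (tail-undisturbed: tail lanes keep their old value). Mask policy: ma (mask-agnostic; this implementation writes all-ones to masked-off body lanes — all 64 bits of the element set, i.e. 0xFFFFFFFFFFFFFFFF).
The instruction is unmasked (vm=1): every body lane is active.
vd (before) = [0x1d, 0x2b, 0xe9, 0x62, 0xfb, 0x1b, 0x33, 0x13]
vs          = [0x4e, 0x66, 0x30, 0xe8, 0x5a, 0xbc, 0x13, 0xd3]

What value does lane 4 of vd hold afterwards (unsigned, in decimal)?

vd[4] = 341

lanes per group: 128·4/64 = 8
vl = min(AVL, VLMAX) = min(7, 8) = 7
lane  0: add(0x1d,0x4e) ⇒ 0x6b
lane  1: add(0x2b,0x66) ⇒ 0x91
lane  2: add(0xe9,0x30) ⇒ 0x119
lane  3: add(0x62,0xe8) ⇒ 0x14a
lane  4: add(0xfb,0x5a) ⇒ 0x155
lane  5: add(0x1b,0xbc) ⇒ 0xd7
lane  6: add(0x33,0x13) ⇒ 0x46
lane  7: tail/keep ⇒ 0x13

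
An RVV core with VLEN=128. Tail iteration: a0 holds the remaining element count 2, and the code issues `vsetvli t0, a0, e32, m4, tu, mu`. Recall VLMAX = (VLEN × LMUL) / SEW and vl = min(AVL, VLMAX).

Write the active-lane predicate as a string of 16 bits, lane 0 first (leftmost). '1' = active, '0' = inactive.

lanes per group: 128·4/32 = 16
vl = min(AVL, VLMAX) = min(2, 16) = 2
bits (lane 0 leftmost): 1100000000000000

predicate = 1100000000000000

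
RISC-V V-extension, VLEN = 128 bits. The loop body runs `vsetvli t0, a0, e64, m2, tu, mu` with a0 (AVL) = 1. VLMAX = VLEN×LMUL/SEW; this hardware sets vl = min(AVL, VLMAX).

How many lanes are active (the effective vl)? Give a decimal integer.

lanes per group: 128·2/64 = 4
AVL=1 ≤ VLMAX=4, so vl = 1

vl = 1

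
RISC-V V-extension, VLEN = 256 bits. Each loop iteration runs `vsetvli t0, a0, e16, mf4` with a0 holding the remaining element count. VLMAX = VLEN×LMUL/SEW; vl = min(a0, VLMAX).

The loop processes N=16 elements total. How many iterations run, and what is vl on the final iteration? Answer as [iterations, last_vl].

[iterations, last_vl] = [4, 4]

VLMAX = VLEN×LMUL/SEW = 256×1/4/16 = 4
16 elements at 4/iter → 4 passes, remainder 4 on the last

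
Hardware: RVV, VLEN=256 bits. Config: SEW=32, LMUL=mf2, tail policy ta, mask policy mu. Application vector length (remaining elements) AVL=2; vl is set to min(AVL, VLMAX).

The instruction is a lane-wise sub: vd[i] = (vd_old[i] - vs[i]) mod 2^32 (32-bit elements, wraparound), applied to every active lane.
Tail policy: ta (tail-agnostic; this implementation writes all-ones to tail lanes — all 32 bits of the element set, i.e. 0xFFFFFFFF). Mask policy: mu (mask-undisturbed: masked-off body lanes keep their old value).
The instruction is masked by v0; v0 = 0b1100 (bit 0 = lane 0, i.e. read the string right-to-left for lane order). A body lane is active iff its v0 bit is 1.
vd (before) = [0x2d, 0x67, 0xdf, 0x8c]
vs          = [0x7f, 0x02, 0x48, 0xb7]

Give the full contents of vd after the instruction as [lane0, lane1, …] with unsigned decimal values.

vd = [45, 103, 4294967295, 4294967295]

lanes per group: 256·1/2/32 = 4
AVL=2 ≤ VLMAX=4, so vl = 2
lane  0: mask-off/keep ⇒ 0x2d
lane  1: mask-off/keep ⇒ 0x67
lane  2: tail/ones ⇒ 0xffffffff
lane  3: tail/ones ⇒ 0xffffffff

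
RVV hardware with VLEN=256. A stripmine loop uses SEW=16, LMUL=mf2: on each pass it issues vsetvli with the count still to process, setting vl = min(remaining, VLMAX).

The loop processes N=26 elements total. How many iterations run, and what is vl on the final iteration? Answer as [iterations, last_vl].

[iterations, last_vl] = [4, 2]

VLMAX = (256 × 1/2) / 16 = 8 lanes
N=26: ⌈26/8⌉ = 4 iters; last vl = 26 − 3×8 = 2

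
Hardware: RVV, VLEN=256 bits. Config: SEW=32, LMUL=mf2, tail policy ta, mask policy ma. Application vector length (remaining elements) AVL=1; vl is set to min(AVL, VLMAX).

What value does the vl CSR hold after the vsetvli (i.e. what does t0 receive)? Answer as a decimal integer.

lanes per group: 256·1/2/32 = 4
AVL=1 ≤ VLMAX=4, so vl = 1

vl = 1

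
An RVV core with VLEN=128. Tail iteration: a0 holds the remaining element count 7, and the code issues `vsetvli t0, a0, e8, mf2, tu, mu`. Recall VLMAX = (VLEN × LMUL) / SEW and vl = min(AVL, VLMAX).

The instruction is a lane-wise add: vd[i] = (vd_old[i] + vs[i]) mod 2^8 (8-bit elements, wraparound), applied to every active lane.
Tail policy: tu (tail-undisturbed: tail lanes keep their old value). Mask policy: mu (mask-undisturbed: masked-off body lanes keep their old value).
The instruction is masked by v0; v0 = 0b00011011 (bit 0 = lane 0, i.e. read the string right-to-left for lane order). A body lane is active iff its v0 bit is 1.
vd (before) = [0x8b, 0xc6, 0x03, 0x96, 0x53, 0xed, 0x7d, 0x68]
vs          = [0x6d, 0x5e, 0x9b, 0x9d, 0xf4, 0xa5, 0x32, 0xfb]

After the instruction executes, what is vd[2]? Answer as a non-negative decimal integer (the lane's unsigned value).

vd[2] = 3

VLMAX = (128 × 1/2) / 8 = 8 lanes
vl ← min(7, 8) = 7
[0] add(0x8b,0x6d) = 0xf8
[1] add(0xc6,0x5e) = 0x24
[2] mask-off/keep = 0x03
[3] add(0x96,0x9d) = 0x33
[4] add(0x53,0xf4) = 0x47
[5] mask-off/keep = 0xed
[6] mask-off/keep = 0x7d
[7] tail/keep = 0x68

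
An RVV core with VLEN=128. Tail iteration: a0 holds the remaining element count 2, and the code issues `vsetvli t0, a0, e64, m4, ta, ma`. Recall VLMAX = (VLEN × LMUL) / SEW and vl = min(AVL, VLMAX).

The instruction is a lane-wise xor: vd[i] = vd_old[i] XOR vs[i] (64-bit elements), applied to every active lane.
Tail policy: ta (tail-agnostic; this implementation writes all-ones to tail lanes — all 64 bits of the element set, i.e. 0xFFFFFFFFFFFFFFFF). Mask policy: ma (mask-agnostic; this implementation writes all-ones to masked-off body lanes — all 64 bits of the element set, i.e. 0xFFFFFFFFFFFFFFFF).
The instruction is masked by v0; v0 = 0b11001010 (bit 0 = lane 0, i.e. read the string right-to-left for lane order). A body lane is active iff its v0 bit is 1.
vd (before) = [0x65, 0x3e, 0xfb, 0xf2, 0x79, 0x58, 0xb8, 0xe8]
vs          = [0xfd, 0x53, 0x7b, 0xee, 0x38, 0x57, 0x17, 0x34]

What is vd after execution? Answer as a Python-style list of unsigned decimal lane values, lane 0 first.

vd = [18446744073709551615, 109, 18446744073709551615, 18446744073709551615, 18446744073709551615, 18446744073709551615, 18446744073709551615, 18446744073709551615]

lanes per group: 128·4/64 = 8
vl ← min(2, 8) = 2
lane  0: mask-off/ones ⇒ 0xffffffffffffffff
lane  1: xor(0x3e,0x53) ⇒ 0x6d
lane  2: tail/ones ⇒ 0xffffffffffffffff
lane  3: tail/ones ⇒ 0xffffffffffffffff
lane  4: tail/ones ⇒ 0xffffffffffffffff
lane  5: tail/ones ⇒ 0xffffffffffffffff
lane  6: tail/ones ⇒ 0xffffffffffffffff
lane  7: tail/ones ⇒ 0xffffffffffffffff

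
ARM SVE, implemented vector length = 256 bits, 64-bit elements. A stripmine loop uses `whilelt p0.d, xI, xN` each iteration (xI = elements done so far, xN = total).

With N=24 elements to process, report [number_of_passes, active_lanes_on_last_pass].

[iterations, last_vl] = [6, 4]

register lanes = 256/64 = 4
24 elements at 4/iter → 6 passes, remainder 4 on the last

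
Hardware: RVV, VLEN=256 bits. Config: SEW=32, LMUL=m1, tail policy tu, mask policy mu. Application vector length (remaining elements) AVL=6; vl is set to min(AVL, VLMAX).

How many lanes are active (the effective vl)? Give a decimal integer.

lanes per group: 256·1/32 = 8
vl ← min(6, 8) = 6

vl = 6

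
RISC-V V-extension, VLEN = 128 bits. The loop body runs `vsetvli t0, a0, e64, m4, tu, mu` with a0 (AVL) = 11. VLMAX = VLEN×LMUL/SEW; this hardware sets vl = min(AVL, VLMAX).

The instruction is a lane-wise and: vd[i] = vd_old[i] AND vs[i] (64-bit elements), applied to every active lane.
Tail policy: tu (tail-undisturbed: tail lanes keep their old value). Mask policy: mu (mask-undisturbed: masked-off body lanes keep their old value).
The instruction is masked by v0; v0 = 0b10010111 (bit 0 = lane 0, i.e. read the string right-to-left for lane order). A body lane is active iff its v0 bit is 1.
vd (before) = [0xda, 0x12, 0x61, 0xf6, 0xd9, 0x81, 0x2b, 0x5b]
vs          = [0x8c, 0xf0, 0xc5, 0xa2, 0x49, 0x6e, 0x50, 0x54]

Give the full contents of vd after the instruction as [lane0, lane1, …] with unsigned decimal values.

lanes per group: 128·4/64 = 8
vl ← min(11, 8) = 8
lane  0: and(0xda,0x8c) ⇒ 0x88
lane  1: and(0x12,0xf0) ⇒ 0x10
lane  2: and(0x61,0xc5) ⇒ 0x41
lane  3: mask-off/keep ⇒ 0xf6
lane  4: and(0xd9,0x49) ⇒ 0x49
lane  5: mask-off/keep ⇒ 0x81
lane  6: mask-off/keep ⇒ 0x2b
lane  7: and(0x5b,0x54) ⇒ 0x50

vd = [136, 16, 65, 246, 73, 129, 43, 80]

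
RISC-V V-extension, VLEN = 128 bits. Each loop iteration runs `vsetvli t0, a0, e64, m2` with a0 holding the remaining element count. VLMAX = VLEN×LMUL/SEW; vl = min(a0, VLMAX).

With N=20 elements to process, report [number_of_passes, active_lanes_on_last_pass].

[iterations, last_vl] = [5, 4]

VLMAX = VLEN×LMUL/SEW = 128×2/64 = 4
N=20: ⌈20/4⌉ = 5 iters; last vl = 20 − 4×4 = 4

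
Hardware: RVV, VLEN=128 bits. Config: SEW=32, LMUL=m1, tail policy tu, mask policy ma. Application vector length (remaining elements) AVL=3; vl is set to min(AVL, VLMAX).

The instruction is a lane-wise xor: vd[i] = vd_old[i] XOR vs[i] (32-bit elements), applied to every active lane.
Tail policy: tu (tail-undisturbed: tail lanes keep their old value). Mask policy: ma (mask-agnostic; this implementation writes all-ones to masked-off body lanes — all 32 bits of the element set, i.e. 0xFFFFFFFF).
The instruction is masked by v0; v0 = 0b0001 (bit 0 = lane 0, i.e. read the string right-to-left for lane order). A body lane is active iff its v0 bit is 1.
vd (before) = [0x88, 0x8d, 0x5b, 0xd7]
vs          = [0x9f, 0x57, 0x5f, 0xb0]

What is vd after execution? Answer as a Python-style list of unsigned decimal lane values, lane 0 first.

vd = [23, 4294967295, 4294967295, 215]

VLMAX = (128 × 1) / 32 = 4 lanes
vl ← min(3, 4) = 3
lane  0: xor(0x88,0x9f) ⇒ 0x17
lane  1: mask-off/ones ⇒ 0xffffffff
lane  2: mask-off/ones ⇒ 0xffffffff
lane  3: tail/keep ⇒ 0xd7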